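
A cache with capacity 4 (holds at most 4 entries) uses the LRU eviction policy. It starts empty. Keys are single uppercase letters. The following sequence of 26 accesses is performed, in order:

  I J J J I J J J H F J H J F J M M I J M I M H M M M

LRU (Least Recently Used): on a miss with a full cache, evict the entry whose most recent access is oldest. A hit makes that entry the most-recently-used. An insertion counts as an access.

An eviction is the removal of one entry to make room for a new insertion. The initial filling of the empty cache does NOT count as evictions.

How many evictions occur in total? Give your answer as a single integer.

Answer: 3

Derivation:
LRU simulation (capacity=4):
  1. access I: MISS. Cache (LRU->MRU): [I]
  2. access J: MISS. Cache (LRU->MRU): [I J]
  3. access J: HIT. Cache (LRU->MRU): [I J]
  4. access J: HIT. Cache (LRU->MRU): [I J]
  5. access I: HIT. Cache (LRU->MRU): [J I]
  6. access J: HIT. Cache (LRU->MRU): [I J]
  7. access J: HIT. Cache (LRU->MRU): [I J]
  8. access J: HIT. Cache (LRU->MRU): [I J]
  9. access H: MISS. Cache (LRU->MRU): [I J H]
  10. access F: MISS. Cache (LRU->MRU): [I J H F]
  11. access J: HIT. Cache (LRU->MRU): [I H F J]
  12. access H: HIT. Cache (LRU->MRU): [I F J H]
  13. access J: HIT. Cache (LRU->MRU): [I F H J]
  14. access F: HIT. Cache (LRU->MRU): [I H J F]
  15. access J: HIT. Cache (LRU->MRU): [I H F J]
  16. access M: MISS, evict I. Cache (LRU->MRU): [H F J M]
  17. access M: HIT. Cache (LRU->MRU): [H F J M]
  18. access I: MISS, evict H. Cache (LRU->MRU): [F J M I]
  19. access J: HIT. Cache (LRU->MRU): [F M I J]
  20. access M: HIT. Cache (LRU->MRU): [F I J M]
  21. access I: HIT. Cache (LRU->MRU): [F J M I]
  22. access M: HIT. Cache (LRU->MRU): [F J I M]
  23. access H: MISS, evict F. Cache (LRU->MRU): [J I M H]
  24. access M: HIT. Cache (LRU->MRU): [J I H M]
  25. access M: HIT. Cache (LRU->MRU): [J I H M]
  26. access M: HIT. Cache (LRU->MRU): [J I H M]
Total: 19 hits, 7 misses, 3 evictions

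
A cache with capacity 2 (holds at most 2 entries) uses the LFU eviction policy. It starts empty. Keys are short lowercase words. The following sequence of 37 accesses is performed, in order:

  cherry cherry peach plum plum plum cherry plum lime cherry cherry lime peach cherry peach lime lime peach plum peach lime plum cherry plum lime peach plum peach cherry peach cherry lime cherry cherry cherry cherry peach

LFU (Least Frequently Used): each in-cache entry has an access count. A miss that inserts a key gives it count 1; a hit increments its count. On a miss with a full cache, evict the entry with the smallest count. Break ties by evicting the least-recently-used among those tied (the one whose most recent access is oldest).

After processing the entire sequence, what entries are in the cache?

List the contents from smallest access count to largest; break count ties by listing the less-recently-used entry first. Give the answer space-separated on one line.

Answer: peach plum

Derivation:
LFU simulation (capacity=2):
  1. access cherry: MISS. Cache: [cherry(c=1)]
  2. access cherry: HIT, count now 2. Cache: [cherry(c=2)]
  3. access peach: MISS. Cache: [peach(c=1) cherry(c=2)]
  4. access plum: MISS, evict peach(c=1). Cache: [plum(c=1) cherry(c=2)]
  5. access plum: HIT, count now 2. Cache: [cherry(c=2) plum(c=2)]
  6. access plum: HIT, count now 3. Cache: [cherry(c=2) plum(c=3)]
  7. access cherry: HIT, count now 3. Cache: [plum(c=3) cherry(c=3)]
  8. access plum: HIT, count now 4. Cache: [cherry(c=3) plum(c=4)]
  9. access lime: MISS, evict cherry(c=3). Cache: [lime(c=1) plum(c=4)]
  10. access cherry: MISS, evict lime(c=1). Cache: [cherry(c=1) plum(c=4)]
  11. access cherry: HIT, count now 2. Cache: [cherry(c=2) plum(c=4)]
  12. access lime: MISS, evict cherry(c=2). Cache: [lime(c=1) plum(c=4)]
  13. access peach: MISS, evict lime(c=1). Cache: [peach(c=1) plum(c=4)]
  14. access cherry: MISS, evict peach(c=1). Cache: [cherry(c=1) plum(c=4)]
  15. access peach: MISS, evict cherry(c=1). Cache: [peach(c=1) plum(c=4)]
  16. access lime: MISS, evict peach(c=1). Cache: [lime(c=1) plum(c=4)]
  17. access lime: HIT, count now 2. Cache: [lime(c=2) plum(c=4)]
  18. access peach: MISS, evict lime(c=2). Cache: [peach(c=1) plum(c=4)]
  19. access plum: HIT, count now 5. Cache: [peach(c=1) plum(c=5)]
  20. access peach: HIT, count now 2. Cache: [peach(c=2) plum(c=5)]
  21. access lime: MISS, evict peach(c=2). Cache: [lime(c=1) plum(c=5)]
  22. access plum: HIT, count now 6. Cache: [lime(c=1) plum(c=6)]
  23. access cherry: MISS, evict lime(c=1). Cache: [cherry(c=1) plum(c=6)]
  24. access plum: HIT, count now 7. Cache: [cherry(c=1) plum(c=7)]
  25. access lime: MISS, evict cherry(c=1). Cache: [lime(c=1) plum(c=7)]
  26. access peach: MISS, evict lime(c=1). Cache: [peach(c=1) plum(c=7)]
  27. access plum: HIT, count now 8. Cache: [peach(c=1) plum(c=8)]
  28. access peach: HIT, count now 2. Cache: [peach(c=2) plum(c=8)]
  29. access cherry: MISS, evict peach(c=2). Cache: [cherry(c=1) plum(c=8)]
  30. access peach: MISS, evict cherry(c=1). Cache: [peach(c=1) plum(c=8)]
  31. access cherry: MISS, evict peach(c=1). Cache: [cherry(c=1) plum(c=8)]
  32. access lime: MISS, evict cherry(c=1). Cache: [lime(c=1) plum(c=8)]
  33. access cherry: MISS, evict lime(c=1). Cache: [cherry(c=1) plum(c=8)]
  34. access cherry: HIT, count now 2. Cache: [cherry(c=2) plum(c=8)]
  35. access cherry: HIT, count now 3. Cache: [cherry(c=3) plum(c=8)]
  36. access cherry: HIT, count now 4. Cache: [cherry(c=4) plum(c=8)]
  37. access peach: MISS, evict cherry(c=4). Cache: [peach(c=1) plum(c=8)]
Total: 16 hits, 21 misses, 19 evictions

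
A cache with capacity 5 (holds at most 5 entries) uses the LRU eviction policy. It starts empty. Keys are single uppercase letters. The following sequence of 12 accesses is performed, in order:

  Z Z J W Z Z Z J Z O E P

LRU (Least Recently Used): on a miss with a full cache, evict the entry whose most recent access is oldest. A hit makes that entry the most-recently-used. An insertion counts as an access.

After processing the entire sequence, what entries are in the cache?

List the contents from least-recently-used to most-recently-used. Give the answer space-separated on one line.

Answer: J Z O E P

Derivation:
LRU simulation (capacity=5):
  1. access Z: MISS. Cache (LRU->MRU): [Z]
  2. access Z: HIT. Cache (LRU->MRU): [Z]
  3. access J: MISS. Cache (LRU->MRU): [Z J]
  4. access W: MISS. Cache (LRU->MRU): [Z J W]
  5. access Z: HIT. Cache (LRU->MRU): [J W Z]
  6. access Z: HIT. Cache (LRU->MRU): [J W Z]
  7. access Z: HIT. Cache (LRU->MRU): [J W Z]
  8. access J: HIT. Cache (LRU->MRU): [W Z J]
  9. access Z: HIT. Cache (LRU->MRU): [W J Z]
  10. access O: MISS. Cache (LRU->MRU): [W J Z O]
  11. access E: MISS. Cache (LRU->MRU): [W J Z O E]
  12. access P: MISS, evict W. Cache (LRU->MRU): [J Z O E P]
Total: 6 hits, 6 misses, 1 evictions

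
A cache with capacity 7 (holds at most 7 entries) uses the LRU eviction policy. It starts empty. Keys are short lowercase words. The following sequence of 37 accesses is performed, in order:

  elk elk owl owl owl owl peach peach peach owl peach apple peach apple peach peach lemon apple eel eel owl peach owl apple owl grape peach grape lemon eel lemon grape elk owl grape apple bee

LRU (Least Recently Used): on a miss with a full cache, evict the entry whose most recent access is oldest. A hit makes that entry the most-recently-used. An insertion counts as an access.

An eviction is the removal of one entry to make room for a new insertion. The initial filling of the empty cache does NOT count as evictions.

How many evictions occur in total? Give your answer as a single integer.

Answer: 1

Derivation:
LRU simulation (capacity=7):
  1. access elk: MISS. Cache (LRU->MRU): [elk]
  2. access elk: HIT. Cache (LRU->MRU): [elk]
  3. access owl: MISS. Cache (LRU->MRU): [elk owl]
  4. access owl: HIT. Cache (LRU->MRU): [elk owl]
  5. access owl: HIT. Cache (LRU->MRU): [elk owl]
  6. access owl: HIT. Cache (LRU->MRU): [elk owl]
  7. access peach: MISS. Cache (LRU->MRU): [elk owl peach]
  8. access peach: HIT. Cache (LRU->MRU): [elk owl peach]
  9. access peach: HIT. Cache (LRU->MRU): [elk owl peach]
  10. access owl: HIT. Cache (LRU->MRU): [elk peach owl]
  11. access peach: HIT. Cache (LRU->MRU): [elk owl peach]
  12. access apple: MISS. Cache (LRU->MRU): [elk owl peach apple]
  13. access peach: HIT. Cache (LRU->MRU): [elk owl apple peach]
  14. access apple: HIT. Cache (LRU->MRU): [elk owl peach apple]
  15. access peach: HIT. Cache (LRU->MRU): [elk owl apple peach]
  16. access peach: HIT. Cache (LRU->MRU): [elk owl apple peach]
  17. access lemon: MISS. Cache (LRU->MRU): [elk owl apple peach lemon]
  18. access apple: HIT. Cache (LRU->MRU): [elk owl peach lemon apple]
  19. access eel: MISS. Cache (LRU->MRU): [elk owl peach lemon apple eel]
  20. access eel: HIT. Cache (LRU->MRU): [elk owl peach lemon apple eel]
  21. access owl: HIT. Cache (LRU->MRU): [elk peach lemon apple eel owl]
  22. access peach: HIT. Cache (LRU->MRU): [elk lemon apple eel owl peach]
  23. access owl: HIT. Cache (LRU->MRU): [elk lemon apple eel peach owl]
  24. access apple: HIT. Cache (LRU->MRU): [elk lemon eel peach owl apple]
  25. access owl: HIT. Cache (LRU->MRU): [elk lemon eel peach apple owl]
  26. access grape: MISS. Cache (LRU->MRU): [elk lemon eel peach apple owl grape]
  27. access peach: HIT. Cache (LRU->MRU): [elk lemon eel apple owl grape peach]
  28. access grape: HIT. Cache (LRU->MRU): [elk lemon eel apple owl peach grape]
  29. access lemon: HIT. Cache (LRU->MRU): [elk eel apple owl peach grape lemon]
  30. access eel: HIT. Cache (LRU->MRU): [elk apple owl peach grape lemon eel]
  31. access lemon: HIT. Cache (LRU->MRU): [elk apple owl peach grape eel lemon]
  32. access grape: HIT. Cache (LRU->MRU): [elk apple owl peach eel lemon grape]
  33. access elk: HIT. Cache (LRU->MRU): [apple owl peach eel lemon grape elk]
  34. access owl: HIT. Cache (LRU->MRU): [apple peach eel lemon grape elk owl]
  35. access grape: HIT. Cache (LRU->MRU): [apple peach eel lemon elk owl grape]
  36. access apple: HIT. Cache (LRU->MRU): [peach eel lemon elk owl grape apple]
  37. access bee: MISS, evict peach. Cache (LRU->MRU): [eel lemon elk owl grape apple bee]
Total: 29 hits, 8 misses, 1 evictions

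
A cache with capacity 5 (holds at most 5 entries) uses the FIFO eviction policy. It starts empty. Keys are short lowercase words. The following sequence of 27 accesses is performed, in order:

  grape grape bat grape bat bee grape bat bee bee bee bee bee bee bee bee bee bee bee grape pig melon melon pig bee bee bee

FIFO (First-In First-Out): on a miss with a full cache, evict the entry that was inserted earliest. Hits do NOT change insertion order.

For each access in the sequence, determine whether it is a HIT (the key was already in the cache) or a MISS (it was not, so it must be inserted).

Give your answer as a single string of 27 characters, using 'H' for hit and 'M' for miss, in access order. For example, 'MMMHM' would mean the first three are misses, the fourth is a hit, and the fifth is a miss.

FIFO simulation (capacity=5):
  1. access grape: MISS. Cache (old->new): [grape]
  2. access grape: HIT. Cache (old->new): [grape]
  3. access bat: MISS. Cache (old->new): [grape bat]
  4. access grape: HIT. Cache (old->new): [grape bat]
  5. access bat: HIT. Cache (old->new): [grape bat]
  6. access bee: MISS. Cache (old->new): [grape bat bee]
  7. access grape: HIT. Cache (old->new): [grape bat bee]
  8. access bat: HIT. Cache (old->new): [grape bat bee]
  9. access bee: HIT. Cache (old->new): [grape bat bee]
  10. access bee: HIT. Cache (old->new): [grape bat bee]
  11. access bee: HIT. Cache (old->new): [grape bat bee]
  12. access bee: HIT. Cache (old->new): [grape bat bee]
  13. access bee: HIT. Cache (old->new): [grape bat bee]
  14. access bee: HIT. Cache (old->new): [grape bat bee]
  15. access bee: HIT. Cache (old->new): [grape bat bee]
  16. access bee: HIT. Cache (old->new): [grape bat bee]
  17. access bee: HIT. Cache (old->new): [grape bat bee]
  18. access bee: HIT. Cache (old->new): [grape bat bee]
  19. access bee: HIT. Cache (old->new): [grape bat bee]
  20. access grape: HIT. Cache (old->new): [grape bat bee]
  21. access pig: MISS. Cache (old->new): [grape bat bee pig]
  22. access melon: MISS. Cache (old->new): [grape bat bee pig melon]
  23. access melon: HIT. Cache (old->new): [grape bat bee pig melon]
  24. access pig: HIT. Cache (old->new): [grape bat bee pig melon]
  25. access bee: HIT. Cache (old->new): [grape bat bee pig melon]
  26. access bee: HIT. Cache (old->new): [grape bat bee pig melon]
  27. access bee: HIT. Cache (old->new): [grape bat bee pig melon]
Total: 22 hits, 5 misses, 0 evictions

Answer: MHMHHMHHHHHHHHHHHHHHMMHHHHH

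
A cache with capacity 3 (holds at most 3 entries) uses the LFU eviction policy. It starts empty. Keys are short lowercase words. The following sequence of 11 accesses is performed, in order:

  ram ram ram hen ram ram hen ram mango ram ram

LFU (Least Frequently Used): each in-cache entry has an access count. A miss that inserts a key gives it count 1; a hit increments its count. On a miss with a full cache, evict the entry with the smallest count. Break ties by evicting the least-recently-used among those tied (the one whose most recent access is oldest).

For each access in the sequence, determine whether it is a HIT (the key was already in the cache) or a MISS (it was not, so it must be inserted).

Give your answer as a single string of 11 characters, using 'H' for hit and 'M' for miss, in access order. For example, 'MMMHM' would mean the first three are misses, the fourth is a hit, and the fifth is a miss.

Answer: MHHMHHHHMHH

Derivation:
LFU simulation (capacity=3):
  1. access ram: MISS. Cache: [ram(c=1)]
  2. access ram: HIT, count now 2. Cache: [ram(c=2)]
  3. access ram: HIT, count now 3. Cache: [ram(c=3)]
  4. access hen: MISS. Cache: [hen(c=1) ram(c=3)]
  5. access ram: HIT, count now 4. Cache: [hen(c=1) ram(c=4)]
  6. access ram: HIT, count now 5. Cache: [hen(c=1) ram(c=5)]
  7. access hen: HIT, count now 2. Cache: [hen(c=2) ram(c=5)]
  8. access ram: HIT, count now 6. Cache: [hen(c=2) ram(c=6)]
  9. access mango: MISS. Cache: [mango(c=1) hen(c=2) ram(c=6)]
  10. access ram: HIT, count now 7. Cache: [mango(c=1) hen(c=2) ram(c=7)]
  11. access ram: HIT, count now 8. Cache: [mango(c=1) hen(c=2) ram(c=8)]
Total: 8 hits, 3 misses, 0 evictions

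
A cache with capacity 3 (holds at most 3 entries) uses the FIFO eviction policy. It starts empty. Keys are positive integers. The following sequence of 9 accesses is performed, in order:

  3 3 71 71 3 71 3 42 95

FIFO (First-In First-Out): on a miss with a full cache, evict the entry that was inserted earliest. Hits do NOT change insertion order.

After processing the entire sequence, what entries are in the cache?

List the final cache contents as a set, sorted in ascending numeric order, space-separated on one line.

FIFO simulation (capacity=3):
  1. access 3: MISS. Cache (old->new): [3]
  2. access 3: HIT. Cache (old->new): [3]
  3. access 71: MISS. Cache (old->new): [3 71]
  4. access 71: HIT. Cache (old->new): [3 71]
  5. access 3: HIT. Cache (old->new): [3 71]
  6. access 71: HIT. Cache (old->new): [3 71]
  7. access 3: HIT. Cache (old->new): [3 71]
  8. access 42: MISS. Cache (old->new): [3 71 42]
  9. access 95: MISS, evict 3. Cache (old->new): [71 42 95]
Total: 5 hits, 4 misses, 1 evictions

Answer: 42 71 95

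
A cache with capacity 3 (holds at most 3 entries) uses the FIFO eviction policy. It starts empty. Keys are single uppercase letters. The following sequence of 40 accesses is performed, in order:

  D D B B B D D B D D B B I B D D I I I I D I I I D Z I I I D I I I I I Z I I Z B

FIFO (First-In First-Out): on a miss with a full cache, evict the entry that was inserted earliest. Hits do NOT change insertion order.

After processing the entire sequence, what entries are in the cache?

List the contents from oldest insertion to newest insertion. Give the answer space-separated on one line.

Answer: Z D B

Derivation:
FIFO simulation (capacity=3):
  1. access D: MISS. Cache (old->new): [D]
  2. access D: HIT. Cache (old->new): [D]
  3. access B: MISS. Cache (old->new): [D B]
  4. access B: HIT. Cache (old->new): [D B]
  5. access B: HIT. Cache (old->new): [D B]
  6. access D: HIT. Cache (old->new): [D B]
  7. access D: HIT. Cache (old->new): [D B]
  8. access B: HIT. Cache (old->new): [D B]
  9. access D: HIT. Cache (old->new): [D B]
  10. access D: HIT. Cache (old->new): [D B]
  11. access B: HIT. Cache (old->new): [D B]
  12. access B: HIT. Cache (old->new): [D B]
  13. access I: MISS. Cache (old->new): [D B I]
  14. access B: HIT. Cache (old->new): [D B I]
  15. access D: HIT. Cache (old->new): [D B I]
  16. access D: HIT. Cache (old->new): [D B I]
  17. access I: HIT. Cache (old->new): [D B I]
  18. access I: HIT. Cache (old->new): [D B I]
  19. access I: HIT. Cache (old->new): [D B I]
  20. access I: HIT. Cache (old->new): [D B I]
  21. access D: HIT. Cache (old->new): [D B I]
  22. access I: HIT. Cache (old->new): [D B I]
  23. access I: HIT. Cache (old->new): [D B I]
  24. access I: HIT. Cache (old->new): [D B I]
  25. access D: HIT. Cache (old->new): [D B I]
  26. access Z: MISS, evict D. Cache (old->new): [B I Z]
  27. access I: HIT. Cache (old->new): [B I Z]
  28. access I: HIT. Cache (old->new): [B I Z]
  29. access I: HIT. Cache (old->new): [B I Z]
  30. access D: MISS, evict B. Cache (old->new): [I Z D]
  31. access I: HIT. Cache (old->new): [I Z D]
  32. access I: HIT. Cache (old->new): [I Z D]
  33. access I: HIT. Cache (old->new): [I Z D]
  34. access I: HIT. Cache (old->new): [I Z D]
  35. access I: HIT. Cache (old->new): [I Z D]
  36. access Z: HIT. Cache (old->new): [I Z D]
  37. access I: HIT. Cache (old->new): [I Z D]
  38. access I: HIT. Cache (old->new): [I Z D]
  39. access Z: HIT. Cache (old->new): [I Z D]
  40. access B: MISS, evict I. Cache (old->new): [Z D B]
Total: 34 hits, 6 misses, 3 evictions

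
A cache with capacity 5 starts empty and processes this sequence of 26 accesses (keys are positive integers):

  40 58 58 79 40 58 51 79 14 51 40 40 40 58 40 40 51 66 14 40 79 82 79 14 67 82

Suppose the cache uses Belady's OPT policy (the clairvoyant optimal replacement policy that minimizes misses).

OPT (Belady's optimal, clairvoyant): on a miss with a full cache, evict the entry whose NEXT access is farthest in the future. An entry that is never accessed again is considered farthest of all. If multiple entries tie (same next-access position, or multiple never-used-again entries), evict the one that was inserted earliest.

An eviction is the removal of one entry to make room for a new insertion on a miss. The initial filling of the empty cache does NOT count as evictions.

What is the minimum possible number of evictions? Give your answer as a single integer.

OPT (Belady) simulation (capacity=5):
  1. access 40: MISS. Cache: [40]
  2. access 58: MISS. Cache: [40 58]
  3. access 58: HIT. Next use of 58: step 6. Cache: [40 58]
  4. access 79: MISS. Cache: [40 58 79]
  5. access 40: HIT. Next use of 40: step 11. Cache: [40 58 79]
  6. access 58: HIT. Next use of 58: step 14. Cache: [40 58 79]
  7. access 51: MISS. Cache: [40 58 79 51]
  8. access 79: HIT. Next use of 79: step 21. Cache: [40 58 79 51]
  9. access 14: MISS. Cache: [40 58 79 51 14]
  10. access 51: HIT. Next use of 51: step 17. Cache: [40 58 79 51 14]
  11. access 40: HIT. Next use of 40: step 12. Cache: [40 58 79 51 14]
  12. access 40: HIT. Next use of 40: step 13. Cache: [40 58 79 51 14]
  13. access 40: HIT. Next use of 40: step 15. Cache: [40 58 79 51 14]
  14. access 58: HIT. Next use of 58: never. Cache: [40 58 79 51 14]
  15. access 40: HIT. Next use of 40: step 16. Cache: [40 58 79 51 14]
  16. access 40: HIT. Next use of 40: step 20. Cache: [40 58 79 51 14]
  17. access 51: HIT. Next use of 51: never. Cache: [40 58 79 51 14]
  18. access 66: MISS, evict 58 (next use: never). Cache: [40 79 51 14 66]
  19. access 14: HIT. Next use of 14: step 24. Cache: [40 79 51 14 66]
  20. access 40: HIT. Next use of 40: never. Cache: [40 79 51 14 66]
  21. access 79: HIT. Next use of 79: step 23. Cache: [40 79 51 14 66]
  22. access 82: MISS, evict 40 (next use: never). Cache: [79 51 14 66 82]
  23. access 79: HIT. Next use of 79: never. Cache: [79 51 14 66 82]
  24. access 14: HIT. Next use of 14: never. Cache: [79 51 14 66 82]
  25. access 67: MISS, evict 79 (next use: never). Cache: [51 14 66 82 67]
  26. access 82: HIT. Next use of 82: never. Cache: [51 14 66 82 67]
Total: 18 hits, 8 misses, 3 evictions

Answer: 3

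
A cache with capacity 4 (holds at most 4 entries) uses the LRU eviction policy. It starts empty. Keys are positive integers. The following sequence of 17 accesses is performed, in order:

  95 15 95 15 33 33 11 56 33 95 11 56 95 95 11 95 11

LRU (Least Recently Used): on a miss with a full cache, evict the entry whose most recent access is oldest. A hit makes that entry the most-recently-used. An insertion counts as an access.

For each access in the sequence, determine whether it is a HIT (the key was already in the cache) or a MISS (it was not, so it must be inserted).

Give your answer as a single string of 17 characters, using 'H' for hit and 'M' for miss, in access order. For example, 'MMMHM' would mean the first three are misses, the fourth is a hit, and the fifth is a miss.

LRU simulation (capacity=4):
  1. access 95: MISS. Cache (LRU->MRU): [95]
  2. access 15: MISS. Cache (LRU->MRU): [95 15]
  3. access 95: HIT. Cache (LRU->MRU): [15 95]
  4. access 15: HIT. Cache (LRU->MRU): [95 15]
  5. access 33: MISS. Cache (LRU->MRU): [95 15 33]
  6. access 33: HIT. Cache (LRU->MRU): [95 15 33]
  7. access 11: MISS. Cache (LRU->MRU): [95 15 33 11]
  8. access 56: MISS, evict 95. Cache (LRU->MRU): [15 33 11 56]
  9. access 33: HIT. Cache (LRU->MRU): [15 11 56 33]
  10. access 95: MISS, evict 15. Cache (LRU->MRU): [11 56 33 95]
  11. access 11: HIT. Cache (LRU->MRU): [56 33 95 11]
  12. access 56: HIT. Cache (LRU->MRU): [33 95 11 56]
  13. access 95: HIT. Cache (LRU->MRU): [33 11 56 95]
  14. access 95: HIT. Cache (LRU->MRU): [33 11 56 95]
  15. access 11: HIT. Cache (LRU->MRU): [33 56 95 11]
  16. access 95: HIT. Cache (LRU->MRU): [33 56 11 95]
  17. access 11: HIT. Cache (LRU->MRU): [33 56 95 11]
Total: 11 hits, 6 misses, 2 evictions

Answer: MMHHMHMMHMHHHHHHH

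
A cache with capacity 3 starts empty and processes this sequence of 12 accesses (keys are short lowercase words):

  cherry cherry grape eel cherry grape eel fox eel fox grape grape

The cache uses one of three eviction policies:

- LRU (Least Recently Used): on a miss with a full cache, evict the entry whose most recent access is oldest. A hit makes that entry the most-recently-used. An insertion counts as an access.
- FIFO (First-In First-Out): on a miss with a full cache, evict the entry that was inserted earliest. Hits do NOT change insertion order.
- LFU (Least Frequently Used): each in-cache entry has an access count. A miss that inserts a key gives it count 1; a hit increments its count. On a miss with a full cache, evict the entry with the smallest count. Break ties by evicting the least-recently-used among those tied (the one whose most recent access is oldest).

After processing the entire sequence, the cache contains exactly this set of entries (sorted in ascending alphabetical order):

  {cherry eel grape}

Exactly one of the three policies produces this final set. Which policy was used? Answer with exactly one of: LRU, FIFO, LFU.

Simulating under each policy and comparing final sets:
  LRU: final set = {eel fox grape} -> differs
  FIFO: final set = {eel fox grape} -> differs
  LFU: final set = {cherry eel grape} -> MATCHES target
Only LFU produces the target set.

Answer: LFU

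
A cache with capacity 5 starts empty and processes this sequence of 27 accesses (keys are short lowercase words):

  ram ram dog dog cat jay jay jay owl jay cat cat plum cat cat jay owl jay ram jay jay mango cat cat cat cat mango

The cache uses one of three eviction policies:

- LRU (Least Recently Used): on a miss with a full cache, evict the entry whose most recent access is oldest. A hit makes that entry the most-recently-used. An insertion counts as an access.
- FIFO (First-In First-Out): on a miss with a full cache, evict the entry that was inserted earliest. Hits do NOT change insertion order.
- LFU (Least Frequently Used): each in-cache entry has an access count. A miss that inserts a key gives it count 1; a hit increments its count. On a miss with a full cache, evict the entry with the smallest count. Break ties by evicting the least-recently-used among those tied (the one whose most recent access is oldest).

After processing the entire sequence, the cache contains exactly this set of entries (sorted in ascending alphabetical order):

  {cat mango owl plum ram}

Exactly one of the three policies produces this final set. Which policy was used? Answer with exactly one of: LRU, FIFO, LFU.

Simulating under each policy and comparing final sets:
  LRU: final set = {cat jay mango owl ram} -> differs
  FIFO: final set = {cat mango owl plum ram} -> MATCHES target
  LFU: final set = {cat dog jay mango ram} -> differs
Only FIFO produces the target set.

Answer: FIFO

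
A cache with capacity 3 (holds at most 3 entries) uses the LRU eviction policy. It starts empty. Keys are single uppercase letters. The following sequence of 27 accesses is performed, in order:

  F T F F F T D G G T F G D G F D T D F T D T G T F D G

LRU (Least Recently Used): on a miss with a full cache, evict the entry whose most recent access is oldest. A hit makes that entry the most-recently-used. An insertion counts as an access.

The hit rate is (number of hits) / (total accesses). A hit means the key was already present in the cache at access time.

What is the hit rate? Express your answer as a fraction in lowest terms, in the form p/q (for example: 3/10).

Answer: 16/27

Derivation:
LRU simulation (capacity=3):
  1. access F: MISS. Cache (LRU->MRU): [F]
  2. access T: MISS. Cache (LRU->MRU): [F T]
  3. access F: HIT. Cache (LRU->MRU): [T F]
  4. access F: HIT. Cache (LRU->MRU): [T F]
  5. access F: HIT. Cache (LRU->MRU): [T F]
  6. access T: HIT. Cache (LRU->MRU): [F T]
  7. access D: MISS. Cache (LRU->MRU): [F T D]
  8. access G: MISS, evict F. Cache (LRU->MRU): [T D G]
  9. access G: HIT. Cache (LRU->MRU): [T D G]
  10. access T: HIT. Cache (LRU->MRU): [D G T]
  11. access F: MISS, evict D. Cache (LRU->MRU): [G T F]
  12. access G: HIT. Cache (LRU->MRU): [T F G]
  13. access D: MISS, evict T. Cache (LRU->MRU): [F G D]
  14. access G: HIT. Cache (LRU->MRU): [F D G]
  15. access F: HIT. Cache (LRU->MRU): [D G F]
  16. access D: HIT. Cache (LRU->MRU): [G F D]
  17. access T: MISS, evict G. Cache (LRU->MRU): [F D T]
  18. access D: HIT. Cache (LRU->MRU): [F T D]
  19. access F: HIT. Cache (LRU->MRU): [T D F]
  20. access T: HIT. Cache (LRU->MRU): [D F T]
  21. access D: HIT. Cache (LRU->MRU): [F T D]
  22. access T: HIT. Cache (LRU->MRU): [F D T]
  23. access G: MISS, evict F. Cache (LRU->MRU): [D T G]
  24. access T: HIT. Cache (LRU->MRU): [D G T]
  25. access F: MISS, evict D. Cache (LRU->MRU): [G T F]
  26. access D: MISS, evict G. Cache (LRU->MRU): [T F D]
  27. access G: MISS, evict T. Cache (LRU->MRU): [F D G]
Total: 16 hits, 11 misses, 8 evictions

Hit rate = 16/27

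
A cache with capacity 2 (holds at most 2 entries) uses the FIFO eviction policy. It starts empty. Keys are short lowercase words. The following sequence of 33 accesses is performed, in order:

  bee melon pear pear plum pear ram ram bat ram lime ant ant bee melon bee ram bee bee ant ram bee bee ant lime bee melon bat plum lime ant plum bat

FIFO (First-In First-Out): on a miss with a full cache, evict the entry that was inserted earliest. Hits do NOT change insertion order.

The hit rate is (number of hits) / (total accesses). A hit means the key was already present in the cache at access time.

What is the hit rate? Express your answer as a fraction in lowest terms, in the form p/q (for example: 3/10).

FIFO simulation (capacity=2):
  1. access bee: MISS. Cache (old->new): [bee]
  2. access melon: MISS. Cache (old->new): [bee melon]
  3. access pear: MISS, evict bee. Cache (old->new): [melon pear]
  4. access pear: HIT. Cache (old->new): [melon pear]
  5. access plum: MISS, evict melon. Cache (old->new): [pear plum]
  6. access pear: HIT. Cache (old->new): [pear plum]
  7. access ram: MISS, evict pear. Cache (old->new): [plum ram]
  8. access ram: HIT. Cache (old->new): [plum ram]
  9. access bat: MISS, evict plum. Cache (old->new): [ram bat]
  10. access ram: HIT. Cache (old->new): [ram bat]
  11. access lime: MISS, evict ram. Cache (old->new): [bat lime]
  12. access ant: MISS, evict bat. Cache (old->new): [lime ant]
  13. access ant: HIT. Cache (old->new): [lime ant]
  14. access bee: MISS, evict lime. Cache (old->new): [ant bee]
  15. access melon: MISS, evict ant. Cache (old->new): [bee melon]
  16. access bee: HIT. Cache (old->new): [bee melon]
  17. access ram: MISS, evict bee. Cache (old->new): [melon ram]
  18. access bee: MISS, evict melon. Cache (old->new): [ram bee]
  19. access bee: HIT. Cache (old->new): [ram bee]
  20. access ant: MISS, evict ram. Cache (old->new): [bee ant]
  21. access ram: MISS, evict bee. Cache (old->new): [ant ram]
  22. access bee: MISS, evict ant. Cache (old->new): [ram bee]
  23. access bee: HIT. Cache (old->new): [ram bee]
  24. access ant: MISS, evict ram. Cache (old->new): [bee ant]
  25. access lime: MISS, evict bee. Cache (old->new): [ant lime]
  26. access bee: MISS, evict ant. Cache (old->new): [lime bee]
  27. access melon: MISS, evict lime. Cache (old->new): [bee melon]
  28. access bat: MISS, evict bee. Cache (old->new): [melon bat]
  29. access plum: MISS, evict melon. Cache (old->new): [bat plum]
  30. access lime: MISS, evict bat. Cache (old->new): [plum lime]
  31. access ant: MISS, evict plum. Cache (old->new): [lime ant]
  32. access plum: MISS, evict lime. Cache (old->new): [ant plum]
  33. access bat: MISS, evict ant. Cache (old->new): [plum bat]
Total: 8 hits, 25 misses, 23 evictions

Hit rate = 8/33

Answer: 8/33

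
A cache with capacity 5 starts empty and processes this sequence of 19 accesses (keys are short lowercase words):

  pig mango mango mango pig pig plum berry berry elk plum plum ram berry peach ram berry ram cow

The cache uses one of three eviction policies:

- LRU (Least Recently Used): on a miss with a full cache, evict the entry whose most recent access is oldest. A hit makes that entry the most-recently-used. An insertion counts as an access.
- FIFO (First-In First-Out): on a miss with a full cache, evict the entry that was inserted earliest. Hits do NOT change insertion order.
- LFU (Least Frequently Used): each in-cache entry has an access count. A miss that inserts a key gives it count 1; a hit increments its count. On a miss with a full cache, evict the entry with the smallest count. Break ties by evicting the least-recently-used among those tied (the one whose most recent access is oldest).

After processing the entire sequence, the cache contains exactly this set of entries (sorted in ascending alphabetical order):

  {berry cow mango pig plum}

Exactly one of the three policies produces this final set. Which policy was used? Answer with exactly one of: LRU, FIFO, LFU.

Simulating under each policy and comparing final sets:
  LRU: final set = {berry cow peach plum ram} -> differs
  FIFO: final set = {berry cow elk peach ram} -> differs
  LFU: final set = {berry cow mango pig plum} -> MATCHES target
Only LFU produces the target set.

Answer: LFU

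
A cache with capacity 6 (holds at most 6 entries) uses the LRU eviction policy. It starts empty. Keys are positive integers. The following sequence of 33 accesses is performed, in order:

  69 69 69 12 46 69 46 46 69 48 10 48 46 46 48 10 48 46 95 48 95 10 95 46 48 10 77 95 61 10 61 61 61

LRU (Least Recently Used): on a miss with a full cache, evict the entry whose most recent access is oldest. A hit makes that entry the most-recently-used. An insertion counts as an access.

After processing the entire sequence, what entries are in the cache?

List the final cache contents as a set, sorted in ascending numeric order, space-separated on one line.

LRU simulation (capacity=6):
  1. access 69: MISS. Cache (LRU->MRU): [69]
  2. access 69: HIT. Cache (LRU->MRU): [69]
  3. access 69: HIT. Cache (LRU->MRU): [69]
  4. access 12: MISS. Cache (LRU->MRU): [69 12]
  5. access 46: MISS. Cache (LRU->MRU): [69 12 46]
  6. access 69: HIT. Cache (LRU->MRU): [12 46 69]
  7. access 46: HIT. Cache (LRU->MRU): [12 69 46]
  8. access 46: HIT. Cache (LRU->MRU): [12 69 46]
  9. access 69: HIT. Cache (LRU->MRU): [12 46 69]
  10. access 48: MISS. Cache (LRU->MRU): [12 46 69 48]
  11. access 10: MISS. Cache (LRU->MRU): [12 46 69 48 10]
  12. access 48: HIT. Cache (LRU->MRU): [12 46 69 10 48]
  13. access 46: HIT. Cache (LRU->MRU): [12 69 10 48 46]
  14. access 46: HIT. Cache (LRU->MRU): [12 69 10 48 46]
  15. access 48: HIT. Cache (LRU->MRU): [12 69 10 46 48]
  16. access 10: HIT. Cache (LRU->MRU): [12 69 46 48 10]
  17. access 48: HIT. Cache (LRU->MRU): [12 69 46 10 48]
  18. access 46: HIT. Cache (LRU->MRU): [12 69 10 48 46]
  19. access 95: MISS. Cache (LRU->MRU): [12 69 10 48 46 95]
  20. access 48: HIT. Cache (LRU->MRU): [12 69 10 46 95 48]
  21. access 95: HIT. Cache (LRU->MRU): [12 69 10 46 48 95]
  22. access 10: HIT. Cache (LRU->MRU): [12 69 46 48 95 10]
  23. access 95: HIT. Cache (LRU->MRU): [12 69 46 48 10 95]
  24. access 46: HIT. Cache (LRU->MRU): [12 69 48 10 95 46]
  25. access 48: HIT. Cache (LRU->MRU): [12 69 10 95 46 48]
  26. access 10: HIT. Cache (LRU->MRU): [12 69 95 46 48 10]
  27. access 77: MISS, evict 12. Cache (LRU->MRU): [69 95 46 48 10 77]
  28. access 95: HIT. Cache (LRU->MRU): [69 46 48 10 77 95]
  29. access 61: MISS, evict 69. Cache (LRU->MRU): [46 48 10 77 95 61]
  30. access 10: HIT. Cache (LRU->MRU): [46 48 77 95 61 10]
  31. access 61: HIT. Cache (LRU->MRU): [46 48 77 95 10 61]
  32. access 61: HIT. Cache (LRU->MRU): [46 48 77 95 10 61]
  33. access 61: HIT. Cache (LRU->MRU): [46 48 77 95 10 61]
Total: 25 hits, 8 misses, 2 evictions

Answer: 10 46 48 61 77 95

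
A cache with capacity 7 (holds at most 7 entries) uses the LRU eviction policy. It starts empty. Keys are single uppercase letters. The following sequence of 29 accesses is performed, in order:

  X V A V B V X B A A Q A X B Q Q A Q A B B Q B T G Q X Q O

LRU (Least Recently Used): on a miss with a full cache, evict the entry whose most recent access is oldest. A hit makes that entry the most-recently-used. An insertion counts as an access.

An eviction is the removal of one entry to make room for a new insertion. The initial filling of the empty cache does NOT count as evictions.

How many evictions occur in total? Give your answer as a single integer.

LRU simulation (capacity=7):
  1. access X: MISS. Cache (LRU->MRU): [X]
  2. access V: MISS. Cache (LRU->MRU): [X V]
  3. access A: MISS. Cache (LRU->MRU): [X V A]
  4. access V: HIT. Cache (LRU->MRU): [X A V]
  5. access B: MISS. Cache (LRU->MRU): [X A V B]
  6. access V: HIT. Cache (LRU->MRU): [X A B V]
  7. access X: HIT. Cache (LRU->MRU): [A B V X]
  8. access B: HIT. Cache (LRU->MRU): [A V X B]
  9. access A: HIT. Cache (LRU->MRU): [V X B A]
  10. access A: HIT. Cache (LRU->MRU): [V X B A]
  11. access Q: MISS. Cache (LRU->MRU): [V X B A Q]
  12. access A: HIT. Cache (LRU->MRU): [V X B Q A]
  13. access X: HIT. Cache (LRU->MRU): [V B Q A X]
  14. access B: HIT. Cache (LRU->MRU): [V Q A X B]
  15. access Q: HIT. Cache (LRU->MRU): [V A X B Q]
  16. access Q: HIT. Cache (LRU->MRU): [V A X B Q]
  17. access A: HIT. Cache (LRU->MRU): [V X B Q A]
  18. access Q: HIT. Cache (LRU->MRU): [V X B A Q]
  19. access A: HIT. Cache (LRU->MRU): [V X B Q A]
  20. access B: HIT. Cache (LRU->MRU): [V X Q A B]
  21. access B: HIT. Cache (LRU->MRU): [V X Q A B]
  22. access Q: HIT. Cache (LRU->MRU): [V X A B Q]
  23. access B: HIT. Cache (LRU->MRU): [V X A Q B]
  24. access T: MISS. Cache (LRU->MRU): [V X A Q B T]
  25. access G: MISS. Cache (LRU->MRU): [V X A Q B T G]
  26. access Q: HIT. Cache (LRU->MRU): [V X A B T G Q]
  27. access X: HIT. Cache (LRU->MRU): [V A B T G Q X]
  28. access Q: HIT. Cache (LRU->MRU): [V A B T G X Q]
  29. access O: MISS, evict V. Cache (LRU->MRU): [A B T G X Q O]
Total: 21 hits, 8 misses, 1 evictions

Answer: 1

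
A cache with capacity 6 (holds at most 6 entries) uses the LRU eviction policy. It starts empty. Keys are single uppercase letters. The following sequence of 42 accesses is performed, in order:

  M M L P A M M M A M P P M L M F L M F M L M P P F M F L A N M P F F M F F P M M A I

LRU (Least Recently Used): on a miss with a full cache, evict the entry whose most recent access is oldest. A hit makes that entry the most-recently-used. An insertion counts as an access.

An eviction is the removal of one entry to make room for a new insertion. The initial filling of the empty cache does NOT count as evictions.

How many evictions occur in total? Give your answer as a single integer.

LRU simulation (capacity=6):
  1. access M: MISS. Cache (LRU->MRU): [M]
  2. access M: HIT. Cache (LRU->MRU): [M]
  3. access L: MISS. Cache (LRU->MRU): [M L]
  4. access P: MISS. Cache (LRU->MRU): [M L P]
  5. access A: MISS. Cache (LRU->MRU): [M L P A]
  6. access M: HIT. Cache (LRU->MRU): [L P A M]
  7. access M: HIT. Cache (LRU->MRU): [L P A M]
  8. access M: HIT. Cache (LRU->MRU): [L P A M]
  9. access A: HIT. Cache (LRU->MRU): [L P M A]
  10. access M: HIT. Cache (LRU->MRU): [L P A M]
  11. access P: HIT. Cache (LRU->MRU): [L A M P]
  12. access P: HIT. Cache (LRU->MRU): [L A M P]
  13. access M: HIT. Cache (LRU->MRU): [L A P M]
  14. access L: HIT. Cache (LRU->MRU): [A P M L]
  15. access M: HIT. Cache (LRU->MRU): [A P L M]
  16. access F: MISS. Cache (LRU->MRU): [A P L M F]
  17. access L: HIT. Cache (LRU->MRU): [A P M F L]
  18. access M: HIT. Cache (LRU->MRU): [A P F L M]
  19. access F: HIT. Cache (LRU->MRU): [A P L M F]
  20. access M: HIT. Cache (LRU->MRU): [A P L F M]
  21. access L: HIT. Cache (LRU->MRU): [A P F M L]
  22. access M: HIT. Cache (LRU->MRU): [A P F L M]
  23. access P: HIT. Cache (LRU->MRU): [A F L M P]
  24. access P: HIT. Cache (LRU->MRU): [A F L M P]
  25. access F: HIT. Cache (LRU->MRU): [A L M P F]
  26. access M: HIT. Cache (LRU->MRU): [A L P F M]
  27. access F: HIT. Cache (LRU->MRU): [A L P M F]
  28. access L: HIT. Cache (LRU->MRU): [A P M F L]
  29. access A: HIT. Cache (LRU->MRU): [P M F L A]
  30. access N: MISS. Cache (LRU->MRU): [P M F L A N]
  31. access M: HIT. Cache (LRU->MRU): [P F L A N M]
  32. access P: HIT. Cache (LRU->MRU): [F L A N M P]
  33. access F: HIT. Cache (LRU->MRU): [L A N M P F]
  34. access F: HIT. Cache (LRU->MRU): [L A N M P F]
  35. access M: HIT. Cache (LRU->MRU): [L A N P F M]
  36. access F: HIT. Cache (LRU->MRU): [L A N P M F]
  37. access F: HIT. Cache (LRU->MRU): [L A N P M F]
  38. access P: HIT. Cache (LRU->MRU): [L A N M F P]
  39. access M: HIT. Cache (LRU->MRU): [L A N F P M]
  40. access M: HIT. Cache (LRU->MRU): [L A N F P M]
  41. access A: HIT. Cache (LRU->MRU): [L N F P M A]
  42. access I: MISS, evict L. Cache (LRU->MRU): [N F P M A I]
Total: 35 hits, 7 misses, 1 evictions

Answer: 1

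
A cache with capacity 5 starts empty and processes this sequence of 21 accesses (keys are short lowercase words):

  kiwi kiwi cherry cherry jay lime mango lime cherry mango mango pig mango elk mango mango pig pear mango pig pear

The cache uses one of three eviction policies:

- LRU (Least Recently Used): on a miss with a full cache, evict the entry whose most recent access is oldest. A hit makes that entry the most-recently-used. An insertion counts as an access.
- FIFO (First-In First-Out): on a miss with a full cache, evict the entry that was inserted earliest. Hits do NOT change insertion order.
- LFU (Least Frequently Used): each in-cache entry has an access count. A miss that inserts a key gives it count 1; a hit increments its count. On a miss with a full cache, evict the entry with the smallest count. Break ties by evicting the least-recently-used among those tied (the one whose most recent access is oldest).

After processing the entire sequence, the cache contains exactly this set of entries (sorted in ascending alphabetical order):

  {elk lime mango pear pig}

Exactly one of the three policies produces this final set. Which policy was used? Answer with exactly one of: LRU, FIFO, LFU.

Simulating under each policy and comparing final sets:
  LRU: final set = {cherry elk mango pear pig} -> differs
  FIFO: final set = {elk lime mango pear pig} -> MATCHES target
  LFU: final set = {cherry kiwi lime mango pear} -> differs
Only FIFO produces the target set.

Answer: FIFO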